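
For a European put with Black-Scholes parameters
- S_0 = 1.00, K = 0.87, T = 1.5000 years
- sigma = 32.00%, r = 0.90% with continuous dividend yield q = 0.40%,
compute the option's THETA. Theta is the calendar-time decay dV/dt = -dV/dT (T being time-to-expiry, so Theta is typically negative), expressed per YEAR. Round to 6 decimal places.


d1 = 0.5704301988; d2 = 0.1785118399
phi(d1) = 0.3390411342; exp(-qT) = 0.9940179641; exp(-rT) = 0.9865907163
Theta = -S*exp(-qT)*phi(d1)*sigma/(2*sqrt(T)) + r*K*exp(-rT)*N(-d2) - q*S*exp(-qT)*N(-d1)
N(-d1) = 0.2841929761; N(-d2) = 0.4291605118; sqrt(T) = 1.2247448714
Term 1 = -1.0000 * 0.9940179641 * 0.3390411342 * 0.3200 / (2 * 1.2247448714) = -0.0440271911
Term 2 = 0.0090 * 0.8700 * 0.9865907163 * 0.4291605118 = 0.0033152672
Term 3 = -0.0040 * 1.0000 * 0.9940179641 * 0.2841929761 = -0.0011299717
Theta = -0.0440271911 + (0.0033152672) + (-0.0011299717) = -0.041842

Answer: Theta = -0.041842


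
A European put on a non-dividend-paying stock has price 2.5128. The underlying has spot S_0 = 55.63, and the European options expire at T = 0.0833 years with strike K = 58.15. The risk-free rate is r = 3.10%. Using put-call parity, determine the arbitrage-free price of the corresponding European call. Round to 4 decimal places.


Put-call parity: C - P = S_0 * exp(-qT) - K * exp(-rT).
S_0 * exp(-qT) = 55.6300 * 1.00000000 = 55.63000000
K * exp(-rT) = 58.1500 * 0.99742103 = 58.00003297
C = P + S*exp(-qT) - K*exp(-rT)
C = 2.5128 + 55.63000000 - 58.00003297 = 0.1428

Answer: Call price = 0.1428


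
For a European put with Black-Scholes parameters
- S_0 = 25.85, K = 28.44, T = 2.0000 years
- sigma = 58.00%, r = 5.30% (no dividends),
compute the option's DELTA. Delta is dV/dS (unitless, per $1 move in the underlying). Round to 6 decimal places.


Answer: Delta = -0.336169

Derivation:
d1 = 0.4229400674; d2 = -0.3973037988
phi(d1) = 0.3648103376; exp(-qT) = 1.0000000000; exp(-rT) = 0.8994246481
N(-d1) = 0.3361694943
Delta = -exp(-qT) * N(-d1) = -1.0000000000 * 0.3361694943 = -0.336169


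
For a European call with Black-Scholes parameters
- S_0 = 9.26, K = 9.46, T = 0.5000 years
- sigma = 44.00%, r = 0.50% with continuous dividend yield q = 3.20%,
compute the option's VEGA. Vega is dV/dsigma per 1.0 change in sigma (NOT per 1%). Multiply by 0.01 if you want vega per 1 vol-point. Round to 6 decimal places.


Answer: Vega = 2.568305

Derivation:
d1 = 0.0434924205; d2 = -0.2676345633
phi(d1) = 0.3985651410; exp(-qT) = 0.9841273201; exp(-rT) = 0.9975031224
Vega = S * exp(-qT) * phi(d1) * sqrt(T) = 9.2600 * 0.9841273201 * 0.3985651410 * 0.7071067812 = 2.568305


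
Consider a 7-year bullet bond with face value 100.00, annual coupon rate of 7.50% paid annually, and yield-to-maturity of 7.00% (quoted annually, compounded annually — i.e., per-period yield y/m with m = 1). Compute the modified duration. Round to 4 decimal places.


Coupon per period c = face * coupon_rate / m = 7.500000
Periods per year m = 1; per-period yield y/m = 0.070000
Number of cashflows N = 7
Cashflows (t years, CF_t, discount factor 1/(1+y/m)^(m*t), PV):
  t = 1.0000: CF_t = 7.500000, DF = 0.934579, PV = 7.009346
  t = 2.0000: CF_t = 7.500000, DF = 0.873439, PV = 6.550790
  t = 3.0000: CF_t = 7.500000, DF = 0.816298, PV = 6.122234
  t = 4.0000: CF_t = 7.500000, DF = 0.762895, PV = 5.721714
  t = 5.0000: CF_t = 7.500000, DF = 0.712986, PV = 5.347396
  t = 6.0000: CF_t = 7.500000, DF = 0.666342, PV = 4.997567
  t = 7.0000: CF_t = 107.500000, DF = 0.622750, PV = 66.945597
Price P = sum_t PV_t = 102.694645
First compute Macaulay numerator sum_t t * PV_t:
  t * PV_t at t = 1.0000: 7.009346
  t * PV_t at t = 2.0000: 13.101581
  t * PV_t at t = 3.0000: 18.366702
  t * PV_t at t = 4.0000: 22.886856
  t * PV_t at t = 5.0000: 26.736982
  t * PV_t at t = 6.0000: 29.985400
  t * PV_t at t = 7.0000: 468.619181
Macaulay duration D = 586.706048 / 102.694645 = 5.713112
Modified duration = D / (1 + y/m) = 5.713112 / (1 + 0.070000) = 5.339357

Answer: Modified duration = 5.3394


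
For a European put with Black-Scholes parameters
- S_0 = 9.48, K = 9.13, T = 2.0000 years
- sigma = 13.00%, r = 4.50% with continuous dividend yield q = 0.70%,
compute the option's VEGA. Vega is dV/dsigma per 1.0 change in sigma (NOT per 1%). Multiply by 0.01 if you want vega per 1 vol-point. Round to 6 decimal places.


d1 = 0.7099277111; d2 = 0.5260799480
phi(d1) = 0.3100761983; exp(-qT) = 0.9860975443; exp(-rT) = 0.9139311853
Vega = S * exp(-qT) * phi(d1) * sqrt(T) = 9.4800 * 0.9860975443 * 0.3100761983 * 1.4142135624 = 4.099318

Answer: Vega = 4.099318


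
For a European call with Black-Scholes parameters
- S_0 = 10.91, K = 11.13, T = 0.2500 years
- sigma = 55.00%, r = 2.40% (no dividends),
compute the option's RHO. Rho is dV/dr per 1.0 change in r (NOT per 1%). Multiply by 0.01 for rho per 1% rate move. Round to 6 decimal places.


Answer: Rho = 1.176398

Derivation:
d1 = 0.0867204893; d2 = -0.1882795107
phi(d1) = 0.3974449859; exp(-qT) = 1.0000000000; exp(-rT) = 0.9940179641
N(d2) = 0.4253287731
Rho = K*T*exp(-rT)*N(d2) = 11.1300 * 0.2500 * 0.9940179641 * 0.4253287731 = 1.176398


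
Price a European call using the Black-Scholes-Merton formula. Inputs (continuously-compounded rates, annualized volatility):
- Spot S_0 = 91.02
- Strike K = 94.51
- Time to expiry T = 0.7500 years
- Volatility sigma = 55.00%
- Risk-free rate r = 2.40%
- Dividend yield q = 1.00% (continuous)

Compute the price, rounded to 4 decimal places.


d1 = (ln(S/K) + (r - q + 0.5*sigma^2) * T) / (sigma * sqrt(T)) = 0.18120634
d2 = d1 - sigma * sqrt(T) = -0.29510763
exp(-rT) = 0.98216103; exp(-qT) = 0.99252805
C = S_0 * exp(-qT) * N(d1) - K * exp(-rT) * N(d2)
N(d1) = 0.57189719; N(d2) = 0.38395583
C = 91.0200 * 0.99252805 * 0.57189719 - 94.5100 * 0.98216103 * 0.38395583 = 16.0248

Answer: Price = 16.0248


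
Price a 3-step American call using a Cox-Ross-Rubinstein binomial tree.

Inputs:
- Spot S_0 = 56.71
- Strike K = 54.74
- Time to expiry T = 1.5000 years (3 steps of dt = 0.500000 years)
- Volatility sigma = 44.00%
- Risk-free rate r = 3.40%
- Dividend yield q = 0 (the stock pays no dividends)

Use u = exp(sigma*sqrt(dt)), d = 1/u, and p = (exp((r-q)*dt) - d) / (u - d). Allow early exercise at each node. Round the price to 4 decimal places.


dt = T/N = 0.500000
u = exp(sigma*sqrt(dt)) = 1.364963; d = 1/u = 0.732621
p = (exp((r-q)*dt) - d) / (u - d) = 0.449954
Discount per step: exp(-r*dt) = 0.983144
Stock lattice S(k, i) with i counting down-moves:
  k=0: S(0,0) = 56.7100
  k=1: S(1,0) = 77.4070; S(1,1) = 41.5469
  k=2: S(2,0) = 105.6577; S(2,1) = 56.7100; S(2,2) = 30.4381
  k=3: S(3,0) = 144.2188; S(3,1) = 77.4070; S(3,2) = 41.5469; S(3,3) = 22.2996
Terminal payoffs V(N, i) = max(S_T - K, 0):
  V(3,0) = 89.478789; V(3,1) = 22.667026; V(3,2) = 0.000000; V(3,3) = 0.000000
Backward induction: V(k, i) = exp(-r*dt) * [p * V(k+1, i) + (1-p) * V(k+1, i+1)]; then take max(V_cont, immediate exercise) for American.
  V(2,0) = exp(-r*dt) * [p*89.478789 + (1-p)*22.667026] = 51.840405; exercise = 50.917690; V(2,0) = max -> 51.840405
  V(2,1) = exp(-r*dt) * [p*22.667026 + (1-p)*0.000000] = 10.027192; exercise = 1.970000; V(2,1) = max -> 10.027192
  V(2,2) = exp(-r*dt) * [p*0.000000 + (1-p)*0.000000] = 0.000000; exercise = 0.000000; V(2,2) = max -> 0.000000
  V(1,0) = exp(-r*dt) * [p*51.840405 + (1-p)*10.027192] = 28.355045; exercise = 22.667026; V(1,0) = max -> 28.355045
  V(1,1) = exp(-r*dt) * [p*10.027192 + (1-p)*0.000000] = 4.435720; exercise = 0.000000; V(1,1) = max -> 4.435720
  V(0,0) = exp(-r*dt) * [p*28.355045 + (1-p)*4.435720] = 14.942122; exercise = 1.970000; V(0,0) = max -> 14.942122

Answer: Price = V(0,0) = 14.9421


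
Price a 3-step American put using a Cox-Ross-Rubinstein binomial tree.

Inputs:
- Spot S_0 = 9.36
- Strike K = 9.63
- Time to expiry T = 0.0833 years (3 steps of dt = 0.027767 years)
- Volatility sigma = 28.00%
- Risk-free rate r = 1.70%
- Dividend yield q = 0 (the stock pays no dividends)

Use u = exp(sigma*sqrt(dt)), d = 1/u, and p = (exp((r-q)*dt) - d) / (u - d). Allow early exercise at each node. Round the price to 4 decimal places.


Answer: Price = V(0,0) = 0.4592

Derivation:
dt = T/N = 0.027767
u = exp(sigma*sqrt(dt)) = 1.047763; d = 1/u = 0.954414
p = (exp((r-q)*dt) - d) / (u - d) = 0.493396
Discount per step: exp(-r*dt) = 0.999528
Stock lattice S(k, i) with i counting down-moves:
  k=0: S(0,0) = 9.3600
  k=1: S(1,0) = 9.8071; S(1,1) = 8.9333
  k=2: S(2,0) = 10.2755; S(2,1) = 9.3600; S(2,2) = 8.5261
  k=3: S(3,0) = 10.7663; S(3,1) = 9.8071; S(3,2) = 8.9333; S(3,3) = 8.1374
Terminal payoffs V(N, i) = max(K - S_T, 0):
  V(3,0) = 0.000000; V(3,1) = 0.000000; V(3,2) = 0.696681; V(3,3) = 1.492579
Backward induction: V(k, i) = exp(-r*dt) * [p * V(k+1, i) + (1-p) * V(k+1, i+1)]; then take max(V_cont, immediate exercise) for American.
  V(2,0) = exp(-r*dt) * [p*0.000000 + (1-p)*0.000000] = 0.000000; exercise = 0.000000; V(2,0) = max -> 0.000000
  V(2,1) = exp(-r*dt) * [p*0.000000 + (1-p)*0.696681] = 0.352775; exercise = 0.270000; V(2,1) = max -> 0.352775
  V(2,2) = exp(-r*dt) * [p*0.696681 + (1-p)*1.492579] = 1.099368; exercise = 1.103912; V(2,2) = max -> 1.103912
  V(1,0) = exp(-r*dt) * [p*0.000000 + (1-p)*0.352775] = 0.178633; exercise = 0.000000; V(1,0) = max -> 0.178633
  V(1,1) = exp(-r*dt) * [p*0.352775 + (1-p)*1.103912] = 0.732958; exercise = 0.696681; V(1,1) = max -> 0.732958
  V(0,0) = exp(-r*dt) * [p*0.178633 + (1-p)*0.732958] = 0.459240; exercise = 0.270000; V(0,0) = max -> 0.459240


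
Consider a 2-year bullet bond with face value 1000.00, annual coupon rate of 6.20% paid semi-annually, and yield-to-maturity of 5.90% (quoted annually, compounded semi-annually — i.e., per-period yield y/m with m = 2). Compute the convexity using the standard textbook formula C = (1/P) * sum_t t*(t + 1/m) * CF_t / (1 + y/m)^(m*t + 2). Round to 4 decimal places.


Answer: Convexity = 4.4411

Derivation:
Coupon per period c = face * coupon_rate / m = 31.000000
Periods per year m = 2; per-period yield y/m = 0.029500
Number of cashflows N = 4
Cashflows (t years, CF_t, discount factor 1/(1+y/m)^(m*t), PV):
  t = 0.5000: CF_t = 31.000000, DF = 0.971345, PV = 30.111705
  t = 1.0000: CF_t = 31.000000, DF = 0.943512, PV = 29.248863
  t = 1.5000: CF_t = 31.000000, DF = 0.916476, PV = 28.410746
  t = 2.0000: CF_t = 1031.000000, DF = 0.890214, PV = 917.811006
Price P = sum_t PV_t = 1005.582321
Convexity numerator sum_t t*(t + 1/m) * CF_t / (1+y/m)^(m*t + 2):
  t = 0.5000: term = 14.205373
  t = 1.0000: term = 41.394968
  t = 1.5000: term = 80.417616
  t = 2.0000: term = 4329.827195
Convexity = (1/P) * sum = 4465.845152 / 1005.582321 = 4.441054


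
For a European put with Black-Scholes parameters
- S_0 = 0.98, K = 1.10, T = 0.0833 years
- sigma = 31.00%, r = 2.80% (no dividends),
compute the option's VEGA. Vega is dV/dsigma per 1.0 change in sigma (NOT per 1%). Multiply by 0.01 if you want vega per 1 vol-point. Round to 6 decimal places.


d1 = -1.2202550959; d2 = -1.3097264880
phi(d1) = 0.1894841720; exp(-qT) = 1.0000000000; exp(-rT) = 0.9976703179
Vega = S * exp(-qT) * phi(d1) * sqrt(T) = 0.9800 * 1.0000000000 * 0.1894841720 * 0.2886173938 = 0.053595

Answer: Vega = 0.053595


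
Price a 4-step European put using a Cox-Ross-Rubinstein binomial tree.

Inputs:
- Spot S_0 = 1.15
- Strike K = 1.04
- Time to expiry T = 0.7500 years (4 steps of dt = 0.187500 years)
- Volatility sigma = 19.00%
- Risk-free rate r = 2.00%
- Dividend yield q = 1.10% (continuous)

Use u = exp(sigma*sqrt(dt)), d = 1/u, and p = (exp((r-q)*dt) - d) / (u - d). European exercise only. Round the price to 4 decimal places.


dt = T/N = 0.187500
u = exp(sigma*sqrt(dt)) = 1.085752; d = 1/u = 0.921021
p = (exp((r-q)*dt) - d) / (u - d) = 0.489696
Discount per step: exp(-r*dt) = 0.996257
Stock lattice S(k, i) with i counting down-moves:
  k=0: S(0,0) = 1.1500
  k=1: S(1,0) = 1.2486; S(1,1) = 1.0592
  k=2: S(2,0) = 1.3557; S(2,1) = 1.1500; S(2,2) = 0.9755
  k=3: S(3,0) = 1.4719; S(3,1) = 1.2486; S(3,2) = 1.0592; S(3,3) = 0.8985
  k=4: S(4,0) = 1.5982; S(4,1) = 1.3557; S(4,2) = 1.1500; S(4,3) = 0.9755; S(4,4) = 0.8275
Terminal payoffs V(N, i) = max(K - S_T, 0):
  V(4,0) = 0.000000; V(4,1) = 0.000000; V(4,2) = 0.000000; V(4,3) = 0.064478; V(4,4) = 0.212485
Backward induction: V(k, i) = exp(-r*dt) * [p * V(k+1, i) + (1-p) * V(k+1, i+1)].
  V(3,0) = exp(-r*dt) * [p*0.000000 + (1-p)*0.000000] = 0.000000
  V(3,1) = exp(-r*dt) * [p*0.000000 + (1-p)*0.000000] = 0.000000
  V(3,2) = exp(-r*dt) * [p*0.000000 + (1-p)*0.064478] = 0.032780
  V(3,3) = exp(-r*dt) * [p*0.064478 + (1-p)*0.212485] = 0.139483
  V(2,0) = exp(-r*dt) * [p*0.000000 + (1-p)*0.000000] = 0.000000
  V(2,1) = exp(-r*dt) * [p*0.000000 + (1-p)*0.032780] = 0.016665
  V(2,2) = exp(-r*dt) * [p*0.032780 + (1-p)*0.139483] = 0.086904
  V(1,0) = exp(-r*dt) * [p*0.000000 + (1-p)*0.016665] = 0.008473
  V(1,1) = exp(-r*dt) * [p*0.016665 + (1-p)*0.086904] = 0.052312
  V(0,0) = exp(-r*dt) * [p*0.008473 + (1-p)*0.052312] = 0.030729

Answer: Price = V(0,0) = 0.0307


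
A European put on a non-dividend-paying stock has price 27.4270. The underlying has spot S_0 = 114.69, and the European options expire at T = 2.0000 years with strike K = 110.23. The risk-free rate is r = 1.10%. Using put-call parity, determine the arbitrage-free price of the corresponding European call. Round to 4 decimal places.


Answer: Call price = 34.2856

Derivation:
Put-call parity: C - P = S_0 * exp(-qT) - K * exp(-rT).
S_0 * exp(-qT) = 114.6900 * 1.00000000 = 114.69000000
K * exp(-rT) = 110.2300 * 0.97824024 = 107.83142111
C = P + S*exp(-qT) - K*exp(-rT)
C = 27.4270 + 114.69000000 - 107.83142111 = 34.2856


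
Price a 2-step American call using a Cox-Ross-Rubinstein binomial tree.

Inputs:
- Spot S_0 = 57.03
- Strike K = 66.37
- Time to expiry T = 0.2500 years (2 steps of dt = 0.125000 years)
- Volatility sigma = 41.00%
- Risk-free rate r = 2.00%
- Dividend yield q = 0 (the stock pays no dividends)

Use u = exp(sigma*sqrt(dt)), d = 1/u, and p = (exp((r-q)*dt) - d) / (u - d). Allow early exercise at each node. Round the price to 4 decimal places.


dt = T/N = 0.125000
u = exp(sigma*sqrt(dt)) = 1.155990; d = 1/u = 0.865060
p = (exp((r-q)*dt) - d) / (u - d) = 0.472428
Discount per step: exp(-r*dt) = 0.997503
Stock lattice S(k, i) with i counting down-moves:
  k=0: S(0,0) = 57.0300
  k=1: S(1,0) = 65.9261; S(1,1) = 49.3343
  k=2: S(2,0) = 76.2099; S(2,1) = 57.0300; S(2,2) = 42.6772
Terminal payoffs V(N, i) = max(S_T - K, 0):
  V(2,0) = 9.839889; V(2,1) = 0.000000; V(2,2) = 0.000000
Backward induction: V(k, i) = exp(-r*dt) * [p * V(k+1, i) + (1-p) * V(k+1, i+1)]; then take max(V_cont, immediate exercise) for American.
  V(1,0) = exp(-r*dt) * [p*9.839889 + (1-p)*0.000000] = 4.637032; exercise = 0.000000; V(1,0) = max -> 4.637032
  V(1,1) = exp(-r*dt) * [p*0.000000 + (1-p)*0.000000] = 0.000000; exercise = 0.000000; V(1,1) = max -> 0.000000
  V(0,0) = exp(-r*dt) * [p*4.637032 + (1-p)*0.000000] = 2.185194; exercise = 0.000000; V(0,0) = max -> 2.185194

Answer: Price = V(0,0) = 2.1852


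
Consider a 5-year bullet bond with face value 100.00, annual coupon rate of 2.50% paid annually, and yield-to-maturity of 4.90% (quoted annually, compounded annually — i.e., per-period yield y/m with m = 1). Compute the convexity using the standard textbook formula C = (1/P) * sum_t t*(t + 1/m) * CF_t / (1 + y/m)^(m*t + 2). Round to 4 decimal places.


Coupon per period c = face * coupon_rate / m = 2.500000
Periods per year m = 1; per-period yield y/m = 0.049000
Number of cashflows N = 5
Cashflows (t years, CF_t, discount factor 1/(1+y/m)^(m*t), PV):
  t = 1.0000: CF_t = 2.500000, DF = 0.953289, PV = 2.383222
  t = 2.0000: CF_t = 2.500000, DF = 0.908760, PV = 2.271899
  t = 3.0000: CF_t = 2.500000, DF = 0.866310, PV = 2.165776
  t = 4.0000: CF_t = 2.500000, DF = 0.825844, PV = 2.064610
  t = 5.0000: CF_t = 102.500000, DF = 0.787268, PV = 80.694963
Price P = sum_t PV_t = 89.580470
Convexity numerator sum_t t*(t + 1/m) * CF_t / (1+y/m)^(m*t + 2):
  t = 1.0000: term = 4.331552
  t = 2.0000: term = 12.387661
  t = 3.0000: term = 23.618038
  t = 4.0000: term = 37.524687
  t = 5.0000: term = 2199.969717
Convexity = (1/P) * sum = 2277.831655 / 89.580470 = 25.427771

Answer: Convexity = 25.4278


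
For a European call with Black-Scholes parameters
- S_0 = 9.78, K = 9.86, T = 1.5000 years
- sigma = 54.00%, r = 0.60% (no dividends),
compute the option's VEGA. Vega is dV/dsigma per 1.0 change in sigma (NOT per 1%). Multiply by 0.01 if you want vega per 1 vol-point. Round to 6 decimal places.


d1 = 0.3319713544; d2 = -0.3293908761
phi(d1) = 0.3775542457; exp(-qT) = 1.0000000000; exp(-rT) = 0.9910403788
Vega = S * exp(-qT) * phi(d1) * sqrt(T) = 9.7800 * 1.0000000000 * 0.3775542457 * 1.2247448714 = 4.522347

Answer: Vega = 4.522347


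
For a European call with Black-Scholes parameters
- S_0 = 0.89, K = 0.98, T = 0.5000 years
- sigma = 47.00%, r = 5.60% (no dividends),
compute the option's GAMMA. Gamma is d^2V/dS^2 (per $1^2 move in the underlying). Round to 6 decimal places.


d1 = -0.0394358234; d2 = -0.3717760106
phi(d1) = 0.3986321866; exp(-qT) = 1.0000000000; exp(-rT) = 0.9723883668
Gamma = exp(-qT) * phi(d1) / (S * sigma * sqrt(T)) = 1.0000000000 * 0.3986321866 / (0.8900 * 0.4700 * 0.7071067812) = 1.347719

Answer: Gamma = 1.347719


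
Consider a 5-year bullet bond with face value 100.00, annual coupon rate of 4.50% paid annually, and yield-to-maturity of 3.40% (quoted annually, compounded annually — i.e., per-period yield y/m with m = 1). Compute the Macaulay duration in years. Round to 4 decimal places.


Coupon per period c = face * coupon_rate / m = 4.500000
Periods per year m = 1; per-period yield y/m = 0.034000
Number of cashflows N = 5
Cashflows (t years, CF_t, discount factor 1/(1+y/m)^(m*t), PV):
  t = 1.0000: CF_t = 4.500000, DF = 0.967118, PV = 4.352031
  t = 2.0000: CF_t = 4.500000, DF = 0.935317, PV = 4.208927
  t = 3.0000: CF_t = 4.500000, DF = 0.904562, PV = 4.070529
  t = 4.0000: CF_t = 4.500000, DF = 0.874818, PV = 3.936682
  t = 5.0000: CF_t = 104.500000, DF = 0.846052, PV = 88.412485
Price P = sum_t PV_t = 104.980655
Macaulay numerator sum_t t * PV_t:
  t * PV_t at t = 1.0000: 4.352031
  t * PV_t at t = 2.0000: 8.417855
  t * PV_t at t = 3.0000: 12.211588
  t * PV_t at t = 4.0000: 15.746729
  t * PV_t at t = 5.0000: 442.062424
Macaulay duration D = (sum_t t * PV_t) / P = 482.790627 / 104.980655 = 4.598853

Answer: Macaulay duration = 4.5989 years


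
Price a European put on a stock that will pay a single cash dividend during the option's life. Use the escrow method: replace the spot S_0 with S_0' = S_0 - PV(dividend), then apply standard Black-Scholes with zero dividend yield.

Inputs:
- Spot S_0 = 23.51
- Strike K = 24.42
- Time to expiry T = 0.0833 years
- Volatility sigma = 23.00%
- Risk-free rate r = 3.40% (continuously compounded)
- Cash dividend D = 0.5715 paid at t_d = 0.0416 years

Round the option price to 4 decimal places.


PV(D) = D * exp(-r * t_d) = 0.5715 * 0.99858660 = 0.57069224
S_0' = S_0 - PV(D) = 23.5100 - 0.57069224 = 22.93930776
d1 = (ln(S_0'/K) + (r + sigma^2/2)*T) / (sigma*sqrt(T)) = -0.86642536
d2 = d1 - sigma*sqrt(T) = -0.93280736
exp(-rT) = 0.99717181
N(-d1) = 0.80687153; N(-d2) = 0.82454028
P = K * exp(-rT) * N(-d2) - S_0' * N(-d1) = 24.4200 * 0.99717181 * 0.82454028 - 22.93930776 * 0.80687153 = 1.5693

Answer: Price = 1.5693


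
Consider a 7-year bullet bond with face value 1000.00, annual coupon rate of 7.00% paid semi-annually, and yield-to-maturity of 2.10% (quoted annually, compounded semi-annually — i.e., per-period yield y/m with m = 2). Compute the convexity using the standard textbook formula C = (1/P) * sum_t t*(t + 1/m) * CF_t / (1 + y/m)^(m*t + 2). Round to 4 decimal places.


Coupon per period c = face * coupon_rate / m = 35.000000
Periods per year m = 2; per-period yield y/m = 0.010500
Number of cashflows N = 14
Cashflows (t years, CF_t, discount factor 1/(1+y/m)^(m*t), PV):
  t = 0.5000: CF_t = 35.000000, DF = 0.989609, PV = 34.636319
  t = 1.0000: CF_t = 35.000000, DF = 0.979326, PV = 34.276416
  t = 1.5000: CF_t = 35.000000, DF = 0.969150, PV = 33.920254
  t = 2.0000: CF_t = 35.000000, DF = 0.959080, PV = 33.567792
  t = 2.5000: CF_t = 35.000000, DF = 0.949114, PV = 33.218992
  t = 3.0000: CF_t = 35.000000, DF = 0.939252, PV = 32.873817
  t = 3.5000: CF_t = 35.000000, DF = 0.929492, PV = 32.532229
  t = 4.0000: CF_t = 35.000000, DF = 0.919834, PV = 32.194190
  t = 4.5000: CF_t = 35.000000, DF = 0.910276, PV = 31.859663
  t = 5.0000: CF_t = 35.000000, DF = 0.900818, PV = 31.528613
  t = 5.5000: CF_t = 35.000000, DF = 0.891457, PV = 31.201002
  t = 6.0000: CF_t = 35.000000, DF = 0.882194, PV = 30.876796
  t = 6.5000: CF_t = 35.000000, DF = 0.873027, PV = 30.555959
  t = 7.0000: CF_t = 1035.000000, DF = 0.863956, PV = 894.194306
Price P = sum_t PV_t = 1317.436348
Convexity numerator sum_t t*(t + 1/m) * CF_t / (1+y/m)^(m*t + 2):
  t = 0.5000: term = 16.960127
  t = 1.0000: term = 50.351688
  t = 1.5000: term = 99.656977
  t = 2.0000: term = 164.369087
  t = 2.5000: term = 243.991717
  t = 3.0000: term = 338.038994
  t = 3.5000: term = 446.035288
  t = 4.0000: term = 567.515034
  t = 4.5000: term = 702.022556
  t = 5.0000: term = 849.111893
  t = 5.5000: term = 1008.346632
  t = 6.0000: term = 1179.299736
  t = 6.5000: term = 1361.553382
  t = 7.0000: term = 45974.664386
Convexity = (1/P) * sum = 53001.917496 / 1317.436348 = 40.231103

Answer: Convexity = 40.2311


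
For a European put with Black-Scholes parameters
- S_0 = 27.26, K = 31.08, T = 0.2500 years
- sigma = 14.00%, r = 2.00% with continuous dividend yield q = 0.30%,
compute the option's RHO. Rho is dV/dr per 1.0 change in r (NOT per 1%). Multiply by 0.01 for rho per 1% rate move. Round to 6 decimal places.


Answer: Rho = -7.481392

Derivation:
d1 = -1.7777728462; d2 = -1.8477728462
phi(d1) = 0.0821526087; exp(-qT) = 0.9992502812; exp(-rT) = 0.9950124792
N(-d2) = 0.9676823947
Rho = -K*T*exp(-rT)*N(-d2) = -31.0800 * 0.2500 * 0.9950124792 * 0.9676823947 = -7.481392


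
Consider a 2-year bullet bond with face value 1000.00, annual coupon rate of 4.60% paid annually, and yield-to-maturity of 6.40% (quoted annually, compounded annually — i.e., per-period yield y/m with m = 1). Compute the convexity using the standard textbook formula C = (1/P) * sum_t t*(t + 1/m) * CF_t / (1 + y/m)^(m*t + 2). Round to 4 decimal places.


Coupon per period c = face * coupon_rate / m = 46.000000
Periods per year m = 1; per-period yield y/m = 0.064000
Number of cashflows N = 2
Cashflows (t years, CF_t, discount factor 1/(1+y/m)^(m*t), PV):
  t = 1.0000: CF_t = 46.000000, DF = 0.939850, PV = 43.233083
  t = 2.0000: CF_t = 1046.000000, DF = 0.883317, PV = 923.949912
Price P = sum_t PV_t = 967.182995
Convexity numerator sum_t t*(t + 1/m) * CF_t / (1+y/m)^(m*t + 2):
  t = 1.0000: term = 76.377061
  t = 2.0000: term = 4896.845739
Convexity = (1/P) * sum = 4973.222801 / 967.182995 = 5.141967

Answer: Convexity = 5.1420


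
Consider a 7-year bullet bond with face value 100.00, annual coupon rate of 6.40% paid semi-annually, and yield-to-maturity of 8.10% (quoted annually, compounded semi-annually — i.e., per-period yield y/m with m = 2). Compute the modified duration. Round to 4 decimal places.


Coupon per period c = face * coupon_rate / m = 3.200000
Periods per year m = 2; per-period yield y/m = 0.040500
Number of cashflows N = 14
Cashflows (t years, CF_t, discount factor 1/(1+y/m)^(m*t), PV):
  t = 0.5000: CF_t = 3.200000, DF = 0.961076, PV = 3.075444
  t = 1.0000: CF_t = 3.200000, DF = 0.923668, PV = 2.955737
  t = 1.5000: CF_t = 3.200000, DF = 0.887715, PV = 2.840689
  t = 2.0000: CF_t = 3.200000, DF = 0.853162, PV = 2.730119
  t = 2.5000: CF_t = 3.200000, DF = 0.819954, PV = 2.623853
  t = 3.0000: CF_t = 3.200000, DF = 0.788039, PV = 2.521724
  t = 3.5000: CF_t = 3.200000, DF = 0.757365, PV = 2.423569
  t = 4.0000: CF_t = 3.200000, DF = 0.727886, PV = 2.329235
  t = 4.5000: CF_t = 3.200000, DF = 0.699554, PV = 2.238573
  t = 5.0000: CF_t = 3.200000, DF = 0.672325, PV = 2.151439
  t = 5.5000: CF_t = 3.200000, DF = 0.646156, PV = 2.067698
  t = 6.0000: CF_t = 3.200000, DF = 0.621005, PV = 1.987215
  t = 6.5000: CF_t = 3.200000, DF = 0.596833, PV = 1.909866
  t = 7.0000: CF_t = 103.200000, DF = 0.573602, PV = 59.195748
Price P = sum_t PV_t = 91.050911
First compute Macaulay numerator sum_t t * PV_t:
  t * PV_t at t = 0.5000: 1.537722
  t * PV_t at t = 1.0000: 2.955737
  t * PV_t at t = 1.5000: 4.261034
  t * PV_t at t = 2.0000: 5.460239
  t * PV_t at t = 2.5000: 6.559633
  t * PV_t at t = 3.0000: 7.565171
  t * PV_t at t = 3.5000: 8.482491
  t * PV_t at t = 4.0000: 9.316940
  t * PV_t at t = 4.5000: 10.073577
  t * PV_t at t = 5.0000: 10.757197
  t * PV_t at t = 5.5000: 11.372337
  t * PV_t at t = 6.0000: 11.923293
  t * PV_t at t = 6.5000: 12.414128
  t * PV_t at t = 7.0000: 414.370237
Macaulay duration D = 517.049738 / 91.050911 = 5.678688
Modified duration = D / (1 + y/m) = 5.678688 / (1 + 0.040500) = 5.457653

Answer: Modified duration = 5.4577


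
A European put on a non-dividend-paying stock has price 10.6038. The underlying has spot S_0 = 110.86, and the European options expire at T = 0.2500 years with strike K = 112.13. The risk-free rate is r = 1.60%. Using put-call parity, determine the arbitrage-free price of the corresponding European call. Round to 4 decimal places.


Answer: Call price = 9.7814

Derivation:
Put-call parity: C - P = S_0 * exp(-qT) - K * exp(-rT).
S_0 * exp(-qT) = 110.8600 * 1.00000000 = 110.86000000
K * exp(-rT) = 112.1300 * 0.99600799 = 111.68237585
C = P + S*exp(-qT) - K*exp(-rT)
C = 10.6038 + 110.86000000 - 111.68237585 = 9.7814


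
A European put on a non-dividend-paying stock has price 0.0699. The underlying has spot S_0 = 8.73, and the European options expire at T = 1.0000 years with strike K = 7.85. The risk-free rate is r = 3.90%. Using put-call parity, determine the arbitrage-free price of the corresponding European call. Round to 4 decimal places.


Answer: Call price = 1.2502

Derivation:
Put-call parity: C - P = S_0 * exp(-qT) - K * exp(-rT).
S_0 * exp(-qT) = 8.7300 * 1.00000000 = 8.73000000
K * exp(-rT) = 7.8500 * 0.96175071 = 7.54974307
C = P + S*exp(-qT) - K*exp(-rT)
C = 0.0699 + 8.73000000 - 7.54974307 = 1.2502


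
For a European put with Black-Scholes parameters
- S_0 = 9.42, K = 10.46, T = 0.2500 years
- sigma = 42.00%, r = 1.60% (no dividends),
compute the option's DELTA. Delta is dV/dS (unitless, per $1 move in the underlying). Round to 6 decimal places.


Answer: Delta = -0.646034

Derivation:
d1 = -0.3746350955; d2 = -0.5846350955
phi(d1) = 0.3719059569; exp(-qT) = 1.0000000000; exp(-rT) = 0.9960079893
N(-d1) = 0.6460340658
Delta = -exp(-qT) * N(-d1) = -1.0000000000 * 0.6460340658 = -0.646034


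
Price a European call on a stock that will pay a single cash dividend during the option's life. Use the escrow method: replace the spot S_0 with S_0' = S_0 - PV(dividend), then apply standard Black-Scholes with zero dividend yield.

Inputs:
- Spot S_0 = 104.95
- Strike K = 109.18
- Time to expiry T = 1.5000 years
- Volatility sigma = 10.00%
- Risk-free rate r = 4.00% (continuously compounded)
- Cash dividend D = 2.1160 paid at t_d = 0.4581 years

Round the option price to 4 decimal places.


Answer: Price = 5.0473

Derivation:
PV(D) = D * exp(-r * t_d) = 2.1160 * 0.98184286 = 2.07757950
S_0' = S_0 - PV(D) = 104.9500 - 2.07757950 = 102.87242050
d1 = (ln(S_0'/K) + (r + sigma^2/2)*T) / (sigma*sqrt(T)) = 0.06525186
d2 = d1 - sigma*sqrt(T) = -0.05722263
exp(-rT) = 0.94176453
N(d1) = 0.52601327; N(d2) = 0.47718393
C = S_0' * N(d1) - K * exp(-rT) * N(d2) = 102.87242050 * 0.52601327 - 109.1800 * 0.94176453 * 0.47718393 = 5.0473


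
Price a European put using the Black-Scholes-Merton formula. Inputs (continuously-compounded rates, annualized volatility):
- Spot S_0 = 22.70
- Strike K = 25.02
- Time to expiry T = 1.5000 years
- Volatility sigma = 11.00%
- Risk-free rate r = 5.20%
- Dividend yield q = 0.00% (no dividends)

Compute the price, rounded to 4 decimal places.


d1 = (ln(S/K) + (r - q + 0.5*sigma^2) * T) / (sigma * sqrt(T)) = -0.07597560
d2 = d1 - sigma * sqrt(T) = -0.21069754
exp(-rT) = 0.92496443; exp(-qT) = 1.00000000
P = K * exp(-rT) * N(-d2) - S_0 * exp(-qT) * N(-d1)
N(-d1) = 0.53028075; N(-d2) = 0.58343835
P = 25.0200 * 0.92496443 * 0.58343835 - 22.7000 * 1.00000000 * 0.53028075 = 1.4649

Answer: Price = 1.4649


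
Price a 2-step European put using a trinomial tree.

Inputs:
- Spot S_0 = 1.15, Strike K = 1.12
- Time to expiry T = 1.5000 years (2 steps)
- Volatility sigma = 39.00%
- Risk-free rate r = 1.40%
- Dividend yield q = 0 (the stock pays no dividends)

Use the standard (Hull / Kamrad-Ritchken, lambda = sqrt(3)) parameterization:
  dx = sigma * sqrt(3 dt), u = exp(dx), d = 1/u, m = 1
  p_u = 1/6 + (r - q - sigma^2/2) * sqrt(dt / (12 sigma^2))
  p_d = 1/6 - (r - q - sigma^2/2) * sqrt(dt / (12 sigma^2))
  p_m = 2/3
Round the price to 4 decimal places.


dt = T/N = 0.750000; dx = sigma*sqrt(3*dt) = 0.585000
u = exp(dx) = 1.794991; d = 1/u = 0.557106
p_u = 0.126891, p_m = 0.666667, p_d = 0.206442
Discount per step: exp(-r*dt) = 0.989555
Stock lattice S(k, j) with j the centered position index:
  k=0: S(0,+0) = 1.1500
  k=1: S(1,-1) = 0.6407; S(1,+0) = 1.1500; S(1,+1) = 2.0642
  k=2: S(2,-2) = 0.3569; S(2,-1) = 0.6407; S(2,+0) = 1.1500; S(2,+1) = 2.0642; S(2,+2) = 3.7053
Terminal payoffs V(N, j) = max(K - S_T, 0):
  V(2,-2) = 0.763078; V(2,-1) = 0.479328; V(2,+0) = 0.000000; V(2,+1) = 0.000000; V(2,+2) = 0.000000
Backward induction: V(k, j) = exp(-r*dt) * [p_u * V(k+1, j+1) + p_m * V(k+1, j) + p_d * V(k+1, j-1)]
  V(1,-1) = exp(-r*dt) * [p_u*0.000000 + p_m*0.479328 + p_d*0.763078] = 0.472101
  V(1,+0) = exp(-r*dt) * [p_u*0.000000 + p_m*0.000000 + p_d*0.479328] = 0.097920
  V(1,+1) = exp(-r*dt) * [p_u*0.000000 + p_m*0.000000 + p_d*0.000000] = 0.000000
  V(0,+0) = exp(-r*dt) * [p_u*0.000000 + p_m*0.097920 + p_d*0.472101] = 0.161042

Answer: Price = V(0,0) = 0.1610


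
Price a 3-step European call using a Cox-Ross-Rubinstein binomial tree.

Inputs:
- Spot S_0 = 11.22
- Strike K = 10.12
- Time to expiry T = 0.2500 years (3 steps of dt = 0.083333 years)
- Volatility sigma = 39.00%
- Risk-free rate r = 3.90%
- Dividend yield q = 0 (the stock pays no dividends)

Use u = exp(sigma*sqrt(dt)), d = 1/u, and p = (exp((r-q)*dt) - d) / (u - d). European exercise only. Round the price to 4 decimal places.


Answer: Price = V(0,0) = 1.5183

Derivation:
dt = T/N = 0.083333
u = exp(sigma*sqrt(dt)) = 1.119165; d = 1/u = 0.893523
p = (exp((r-q)*dt) - d) / (u - d) = 0.486311
Discount per step: exp(-r*dt) = 0.996755
Stock lattice S(k, i) with i counting down-moves:
  k=0: S(0,0) = 11.2200
  k=1: S(1,0) = 12.5570; S(1,1) = 10.0253
  k=2: S(2,0) = 14.0534; S(2,1) = 11.2200; S(2,2) = 8.9579
  k=3: S(3,0) = 15.7281; S(3,1) = 12.5570; S(3,2) = 10.0253; S(3,3) = 8.0041
Terminal payoffs V(N, i) = max(S_T - K, 0):
  V(3,0) = 5.608082; V(3,1) = 2.437037; V(3,2) = 0.000000; V(3,3) = 0.000000
Backward induction: V(k, i) = exp(-r*dt) * [p * V(k+1, i) + (1-p) * V(k+1, i+1)].
  V(2,0) = exp(-r*dt) * [p*5.608082 + (1-p)*2.437037] = 3.966239
  V(2,1) = exp(-r*dt) * [p*2.437037 + (1-p)*0.000000] = 1.181311
  V(2,2) = exp(-r*dt) * [p*0.000000 + (1-p)*0.000000] = 0.000000
  V(1,0) = exp(-r*dt) * [p*3.966239 + (1-p)*1.181311] = 2.527424
  V(1,1) = exp(-r*dt) * [p*1.181311 + (1-p)*0.000000] = 0.572620
  V(0,0) = exp(-r*dt) * [p*2.527424 + (1-p)*0.572620] = 1.518319


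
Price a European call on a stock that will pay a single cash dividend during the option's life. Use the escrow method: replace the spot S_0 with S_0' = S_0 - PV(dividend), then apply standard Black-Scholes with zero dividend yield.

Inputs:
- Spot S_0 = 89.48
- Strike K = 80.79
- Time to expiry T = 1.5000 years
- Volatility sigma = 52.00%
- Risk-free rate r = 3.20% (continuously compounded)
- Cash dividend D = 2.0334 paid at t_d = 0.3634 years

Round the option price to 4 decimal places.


PV(D) = D * exp(-r * t_d) = 2.0334 * 0.98843855 = 2.00989095
S_0' = S_0 - PV(D) = 89.4800 - 2.00989095 = 87.47010905
d1 = (ln(S_0'/K) + (r + sigma^2/2)*T) / (sigma*sqrt(T)) = 0.51854430
d2 = d1 - sigma*sqrt(T) = -0.11832303
exp(-rT) = 0.95313379
N(d1) = 0.69796072; N(d2) = 0.45290586
C = S_0' * N(d1) - K * exp(-rT) * N(d2) = 87.47010905 * 0.69796072 - 80.7900 * 0.95313379 * 0.45290586 = 26.1753

Answer: Price = 26.1753


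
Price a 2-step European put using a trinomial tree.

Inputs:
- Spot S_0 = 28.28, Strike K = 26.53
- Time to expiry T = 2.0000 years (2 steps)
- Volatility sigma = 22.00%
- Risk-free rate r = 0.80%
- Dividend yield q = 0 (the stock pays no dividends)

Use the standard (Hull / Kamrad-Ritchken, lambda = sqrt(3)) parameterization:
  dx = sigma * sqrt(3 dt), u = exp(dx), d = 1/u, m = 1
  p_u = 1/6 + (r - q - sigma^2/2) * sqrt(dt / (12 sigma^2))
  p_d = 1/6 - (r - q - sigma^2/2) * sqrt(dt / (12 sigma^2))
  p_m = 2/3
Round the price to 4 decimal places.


Answer: Price = V(0,0) = 2.2414

Derivation:
dt = T/N = 1.000000; dx = sigma*sqrt(3*dt) = 0.381051
u = exp(dx) = 1.463823; d = 1/u = 0.683143
p_u = 0.145410, p_m = 0.666667, p_d = 0.187924
Discount per step: exp(-r*dt) = 0.992032
Stock lattice S(k, j) with j the centered position index:
  k=0: S(0,+0) = 28.2800
  k=1: S(1,-1) = 19.3193; S(1,+0) = 28.2800; S(1,+1) = 41.3969
  k=2: S(2,-2) = 13.1978; S(2,-1) = 19.3193; S(2,+0) = 28.2800; S(2,+1) = 41.3969; S(2,+2) = 60.5977
Terminal payoffs V(N, j) = max(K - S_T, 0):
  V(2,-2) = 13.332169; V(2,-1) = 7.210718; V(2,+0) = 0.000000; V(2,+1) = 0.000000; V(2,+2) = 0.000000
Backward induction: V(k, j) = exp(-r*dt) * [p_u * V(k+1, j+1) + p_m * V(k+1, j) + p_d * V(k+1, j-1)]
  V(1,-1) = exp(-r*dt) * [p_u*0.000000 + p_m*7.210718 + p_d*13.332169] = 7.254308
  V(1,+0) = exp(-r*dt) * [p_u*0.000000 + p_m*0.000000 + p_d*7.210718] = 1.344267
  V(1,+1) = exp(-r*dt) * [p_u*0.000000 + p_m*0.000000 + p_d*0.000000] = 0.000000
  V(0,+0) = exp(-r*dt) * [p_u*0.000000 + p_m*1.344267 + p_d*7.254308] = 2.241431


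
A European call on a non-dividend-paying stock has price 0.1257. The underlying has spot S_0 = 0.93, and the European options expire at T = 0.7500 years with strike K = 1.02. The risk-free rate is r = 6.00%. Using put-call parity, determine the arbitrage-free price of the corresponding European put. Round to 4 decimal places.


Put-call parity: C - P = S_0 * exp(-qT) - K * exp(-rT).
S_0 * exp(-qT) = 0.9300 * 1.00000000 = 0.93000000
K * exp(-rT) = 1.0200 * 0.95599748 = 0.97511743
P = C - S*exp(-qT) + K*exp(-rT)
P = 0.1257 - 0.93000000 + 0.97511743 = 0.1708

Answer: Put price = 0.1708


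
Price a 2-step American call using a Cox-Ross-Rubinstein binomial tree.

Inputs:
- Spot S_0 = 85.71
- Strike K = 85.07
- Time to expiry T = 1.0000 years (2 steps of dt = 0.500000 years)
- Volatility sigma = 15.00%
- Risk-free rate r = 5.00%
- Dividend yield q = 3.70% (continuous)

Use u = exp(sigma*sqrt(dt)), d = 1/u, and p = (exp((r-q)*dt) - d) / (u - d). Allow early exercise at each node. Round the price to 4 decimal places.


dt = T/N = 0.500000
u = exp(sigma*sqrt(dt)) = 1.111895; d = 1/u = 0.899365
p = (exp((r-q)*dt) - d) / (u - d) = 0.504192
Discount per step: exp(-r*dt) = 0.975310
Stock lattice S(k, i) with i counting down-moves:
  k=0: S(0,0) = 85.7100
  k=1: S(1,0) = 95.3005; S(1,1) = 77.0846
  k=2: S(2,0) = 105.9642; S(2,1) = 85.7100; S(2,2) = 69.3272
Terminal payoffs V(N, i) = max(S_T - K, 0):
  V(2,0) = 20.894225; V(2,1) = 0.640000; V(2,2) = 0.000000
Backward induction: V(k, i) = exp(-r*dt) * [p * V(k+1, i) + (1-p) * V(k+1, i+1)]; then take max(V_cont, immediate exercise) for American.
  V(1,0) = exp(-r*dt) * [p*20.894225 + (1-p)*0.640000] = 10.584078; exercise = 10.230544; V(1,0) = max -> 10.584078
  V(1,1) = exp(-r*dt) * [p*0.640000 + (1-p)*0.000000] = 0.314716; exercise = 0.000000; V(1,1) = max -> 0.314716
  V(0,0) = exp(-r*dt) * [p*10.584078 + (1-p)*0.314716] = 5.356836; exercise = 0.640000; V(0,0) = max -> 5.356836

Answer: Price = V(0,0) = 5.3568


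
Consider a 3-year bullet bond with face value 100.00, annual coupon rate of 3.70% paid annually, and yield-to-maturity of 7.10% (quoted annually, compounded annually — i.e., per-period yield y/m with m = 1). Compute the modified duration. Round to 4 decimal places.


Answer: Modified duration = 2.6972

Derivation:
Coupon per period c = face * coupon_rate / m = 3.700000
Periods per year m = 1; per-period yield y/m = 0.071000
Number of cashflows N = 3
Cashflows (t years, CF_t, discount factor 1/(1+y/m)^(m*t), PV):
  t = 1.0000: CF_t = 3.700000, DF = 0.933707, PV = 3.454715
  t = 2.0000: CF_t = 3.700000, DF = 0.871808, PV = 3.225691
  t = 3.0000: CF_t = 103.700000, DF = 0.814013, PV = 84.413196
Price P = sum_t PV_t = 91.093602
First compute Macaulay numerator sum_t t * PV_t:
  t * PV_t at t = 1.0000: 3.454715
  t * PV_t at t = 2.0000: 6.451382
  t * PV_t at t = 3.0000: 253.239588
Macaulay duration D = 263.145686 / 91.093602 = 2.888739
Modified duration = D / (1 + y/m) = 2.888739 / (1 + 0.071000) = 2.697236


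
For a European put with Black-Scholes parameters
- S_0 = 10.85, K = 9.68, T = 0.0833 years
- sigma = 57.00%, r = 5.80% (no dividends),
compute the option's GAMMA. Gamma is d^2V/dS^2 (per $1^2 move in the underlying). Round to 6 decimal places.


d1 = 0.8052101523; d2 = 0.6406982378
phi(d1) = 0.2884826805; exp(-qT) = 1.0000000000; exp(-rT) = 0.9951802524
Gamma = exp(-qT) * phi(d1) / (S * sigma * sqrt(T)) = 1.0000000000 * 0.2884826805 / (10.8500 * 0.5700 * 0.2886173938) = 0.161619

Answer: Gamma = 0.161619


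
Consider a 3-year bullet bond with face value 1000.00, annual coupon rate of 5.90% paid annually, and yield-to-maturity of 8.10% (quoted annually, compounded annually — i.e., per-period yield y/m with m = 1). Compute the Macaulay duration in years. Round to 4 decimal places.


Answer: Macaulay duration = 2.8308 years

Derivation:
Coupon per period c = face * coupon_rate / m = 59.000000
Periods per year m = 1; per-period yield y/m = 0.081000
Number of cashflows N = 3
Cashflows (t years, CF_t, discount factor 1/(1+y/m)^(m*t), PV):
  t = 1.0000: CF_t = 59.000000, DF = 0.925069, PV = 54.579093
  t = 2.0000: CF_t = 59.000000, DF = 0.855753, PV = 50.489448
  t = 3.0000: CF_t = 1059.000000, DF = 0.791631, PV = 838.337471
Price P = sum_t PV_t = 943.406013
Macaulay numerator sum_t t * PV_t:
  t * PV_t at t = 1.0000: 54.579093
  t * PV_t at t = 2.0000: 100.978896
  t * PV_t at t = 3.0000: 2515.012413
Macaulay duration D = (sum_t t * PV_t) / P = 2670.570403 / 943.406013 = 2.830775


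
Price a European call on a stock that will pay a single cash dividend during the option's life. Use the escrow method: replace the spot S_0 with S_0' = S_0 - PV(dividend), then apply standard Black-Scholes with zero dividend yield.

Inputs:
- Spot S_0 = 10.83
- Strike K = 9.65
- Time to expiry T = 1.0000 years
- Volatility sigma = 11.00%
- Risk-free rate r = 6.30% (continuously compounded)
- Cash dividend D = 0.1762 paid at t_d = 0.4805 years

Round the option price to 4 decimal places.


PV(D) = D * exp(-r * t_d) = 0.1762 * 0.97018209 = 0.17094608
S_0' = S_0 - PV(D) = 10.8300 - 0.17094608 = 10.65905392
d1 = (ln(S_0'/K) + (r + sigma^2/2)*T) / (sigma*sqrt(T)) = 1.53183408
d2 = d1 - sigma*sqrt(T) = 1.42183408
exp(-rT) = 0.93894347
N(d1) = 0.93721831; N(d2) = 0.92246279
C = S_0' * N(d1) - K * exp(-rT) * N(d2) = 10.65905392 * 0.93721831 - 9.6500 * 0.93894347 * 0.92246279 = 1.6316

Answer: Price = 1.6316


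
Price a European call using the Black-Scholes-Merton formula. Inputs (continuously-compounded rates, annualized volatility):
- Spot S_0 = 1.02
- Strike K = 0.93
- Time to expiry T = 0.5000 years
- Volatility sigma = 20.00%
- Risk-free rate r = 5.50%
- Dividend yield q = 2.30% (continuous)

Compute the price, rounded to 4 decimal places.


Answer: Price = 0.1208

Derivation:
d1 = (ln(S/K) + (r - q + 0.5*sigma^2) * T) / (sigma * sqrt(T)) = 0.83702577
d2 = d1 - sigma * sqrt(T) = 0.69560442
exp(-rT) = 0.97287468; exp(-qT) = 0.98856587
C = S_0 * exp(-qT) * N(d1) - K * exp(-rT) * N(d2)
N(d1) = 0.79871096; N(d2) = 0.75666170
C = 1.0200 * 0.98856587 * 0.79871096 - 0.9300 * 0.97287468 * 0.75666170 = 0.1208


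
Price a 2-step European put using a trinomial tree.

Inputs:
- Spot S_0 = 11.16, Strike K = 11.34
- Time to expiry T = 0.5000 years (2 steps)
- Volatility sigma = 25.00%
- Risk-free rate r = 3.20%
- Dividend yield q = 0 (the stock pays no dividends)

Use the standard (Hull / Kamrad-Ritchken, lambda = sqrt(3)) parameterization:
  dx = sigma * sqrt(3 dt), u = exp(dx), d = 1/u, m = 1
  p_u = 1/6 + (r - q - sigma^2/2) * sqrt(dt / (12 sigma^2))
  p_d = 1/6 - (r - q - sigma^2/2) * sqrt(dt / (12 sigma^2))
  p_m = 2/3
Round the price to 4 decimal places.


dt = T/N = 0.250000; dx = sigma*sqrt(3*dt) = 0.216506
u = exp(dx) = 1.241731; d = 1/u = 0.805327
p_u = 0.167100, p_m = 0.666667, p_d = 0.166234
Discount per step: exp(-r*dt) = 0.992032
Stock lattice S(k, j) with j the centered position index:
  k=0: S(0,+0) = 11.1600
  k=1: S(1,-1) = 8.9875; S(1,+0) = 11.1600; S(1,+1) = 13.8577
  k=2: S(2,-2) = 7.2378; S(2,-1) = 8.9875; S(2,+0) = 11.1600; S(2,+1) = 13.8577; S(2,+2) = 17.2076
Terminal payoffs V(N, j) = max(K - S_T, 0):
  V(2,-2) = 4.102157; V(2,-1) = 2.352546; V(2,+0) = 0.180000; V(2,+1) = 0.000000; V(2,+2) = 0.000000
Backward induction: V(k, j) = exp(-r*dt) * [p_u * V(k+1, j+1) + p_m * V(k+1, j) + p_d * V(k+1, j-1)]
  V(1,-1) = exp(-r*dt) * [p_u*0.180000 + p_m*2.352546 + p_d*4.102157] = 2.262188
  V(1,+0) = exp(-r*dt) * [p_u*0.000000 + p_m*0.180000 + p_d*2.352546] = 0.507000
  V(1,+1) = exp(-r*dt) * [p_u*0.000000 + p_m*0.000000 + p_d*0.180000] = 0.029684
  V(0,+0) = exp(-r*dt) * [p_u*0.029684 + p_m*0.507000 + p_d*2.262188] = 0.713283

Answer: Price = V(0,0) = 0.7133
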